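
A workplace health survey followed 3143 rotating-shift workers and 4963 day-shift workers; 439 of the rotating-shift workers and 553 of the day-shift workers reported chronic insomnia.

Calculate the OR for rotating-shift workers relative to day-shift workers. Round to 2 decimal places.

OR = (439 × 4410) / (2704 × 553) = 1935990/1495312 ≈ 1.29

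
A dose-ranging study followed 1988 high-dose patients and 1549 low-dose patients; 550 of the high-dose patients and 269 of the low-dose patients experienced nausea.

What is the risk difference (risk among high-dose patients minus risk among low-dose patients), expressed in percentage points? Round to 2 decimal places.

risk, high-dose patients = 550/1988 = 0.2767
risk, low-dose patients = 269/1549 = 0.1737
risk difference = 0.2767 − 0.1737 = 0.1030 → 10.30 percentage points

10.30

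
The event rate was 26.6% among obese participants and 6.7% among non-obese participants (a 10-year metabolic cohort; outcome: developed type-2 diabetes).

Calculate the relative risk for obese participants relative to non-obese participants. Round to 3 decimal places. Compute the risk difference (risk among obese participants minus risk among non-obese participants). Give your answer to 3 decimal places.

RR = 0.2660 / 0.0670 = 3.970
risk difference = 0.2660 − 0.0670 = 0.199

RR = 3.970; RD = 0.199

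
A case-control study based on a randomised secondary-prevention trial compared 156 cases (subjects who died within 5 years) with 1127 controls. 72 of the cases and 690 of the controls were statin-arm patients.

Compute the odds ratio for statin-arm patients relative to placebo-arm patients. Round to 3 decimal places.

OR = (72 × 437) / (690 × 84) = 31464/57960 ≈ 0.543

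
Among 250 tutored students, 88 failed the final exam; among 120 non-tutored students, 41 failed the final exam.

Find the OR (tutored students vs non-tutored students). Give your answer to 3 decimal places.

odds, tutored students = 88/162 = 0.5432
odds, non-tutored students = 41/79 = 0.5190
OR = 0.5432 / 0.5190 = 1.047

OR ≈ 1.047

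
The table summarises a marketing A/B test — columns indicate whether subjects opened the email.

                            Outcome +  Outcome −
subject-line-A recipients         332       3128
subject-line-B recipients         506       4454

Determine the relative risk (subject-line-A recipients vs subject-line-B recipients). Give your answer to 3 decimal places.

risk, subject-line-A recipients = 332/3460 = 0.0960
risk, subject-line-B recipients = 506/4960 = 0.1020
RR = 0.0960 / 0.1020 = 0.941

0.941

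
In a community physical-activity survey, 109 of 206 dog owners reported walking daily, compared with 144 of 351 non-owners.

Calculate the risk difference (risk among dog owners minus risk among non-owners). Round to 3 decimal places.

risk, dog owners = 109/206 = 0.5291
risk, non-owners = 144/351 = 0.4103
risk difference = 0.5291 − 0.4103 = 0.119

0.119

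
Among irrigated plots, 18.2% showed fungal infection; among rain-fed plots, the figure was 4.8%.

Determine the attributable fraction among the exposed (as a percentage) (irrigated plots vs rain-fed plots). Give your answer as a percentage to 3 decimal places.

AR% = (0.18200 − 0.04800) / 0.18200 = 0.7363 → 73.626%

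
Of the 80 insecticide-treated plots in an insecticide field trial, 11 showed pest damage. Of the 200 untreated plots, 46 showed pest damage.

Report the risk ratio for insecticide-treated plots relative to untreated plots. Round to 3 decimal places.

risk, insecticide-treated plots = 11/80 = 0.1375
risk, untreated plots = 46/200 = 0.2300
RR = 0.1375 / 0.2300 = 0.598

RR ≈ 0.598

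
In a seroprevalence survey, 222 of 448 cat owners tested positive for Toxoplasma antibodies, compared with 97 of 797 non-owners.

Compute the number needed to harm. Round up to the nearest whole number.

risk, cat owners = 222/448 = 0.495536
risk, non-owners = 97/797 = 0.121706
absolute risk difference = 0.373829
1 / 0.373829 = 2.675 → round up → 3

NNH: 3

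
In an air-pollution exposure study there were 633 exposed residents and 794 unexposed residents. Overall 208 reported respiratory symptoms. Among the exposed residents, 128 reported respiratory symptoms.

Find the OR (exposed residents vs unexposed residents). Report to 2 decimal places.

exposed residents without the outcome: 633 − 128 = 505
unexposed residents with the outcome: 208 − 128 = 80
unexposed residents without the outcome: 794 − 80 = 714
odds, exposed residents = 128/505 = 0.2535
odds, unexposed residents = 80/714 = 0.1120
OR = 0.2535 / 0.1120 = 2.26

2.26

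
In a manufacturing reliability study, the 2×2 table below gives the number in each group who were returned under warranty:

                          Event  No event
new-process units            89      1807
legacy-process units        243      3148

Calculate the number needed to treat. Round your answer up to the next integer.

risk, new-process units = 89/1896 = 0.046941
risk, legacy-process units = 243/3391 = 0.071660
absolute risk difference = 0.024719
1 / 0.024719 = 40.455 → round up → 41

NNT: 41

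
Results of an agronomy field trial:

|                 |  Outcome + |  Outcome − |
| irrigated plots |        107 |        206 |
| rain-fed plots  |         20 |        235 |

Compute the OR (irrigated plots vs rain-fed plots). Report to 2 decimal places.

OR = (107 × 235) / (206 × 20) = 25145/4120 ≈ 6.10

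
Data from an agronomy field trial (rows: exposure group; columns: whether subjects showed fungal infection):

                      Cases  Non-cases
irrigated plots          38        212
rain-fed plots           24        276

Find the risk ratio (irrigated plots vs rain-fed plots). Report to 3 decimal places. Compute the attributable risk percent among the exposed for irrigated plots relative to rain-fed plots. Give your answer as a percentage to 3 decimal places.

RR = 1.900; AR% = 47.368%

risk, irrigated plots = 38/250 = 0.1520
risk, rain-fed plots = 24/300 = 0.0800
RR = 0.1520 / 0.0800 = 1.900
AR% = (0.1520 − 0.0800) / 0.1520 = 0.4737 → 47.368%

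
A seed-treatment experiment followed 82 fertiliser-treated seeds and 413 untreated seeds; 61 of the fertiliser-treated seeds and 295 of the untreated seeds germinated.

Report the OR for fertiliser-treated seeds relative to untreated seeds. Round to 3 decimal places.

OR = (61 × 118) / (21 × 295) = 7198/6195 ≈ 1.162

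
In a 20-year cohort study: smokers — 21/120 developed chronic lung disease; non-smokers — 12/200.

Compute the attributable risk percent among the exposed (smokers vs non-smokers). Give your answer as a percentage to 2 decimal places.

risk, smokers = 21/120 = 0.1750
risk, non-smokers = 12/200 = 0.0600
AR% = (0.1750 − 0.0600) / 0.1750 = 0.6571 → 65.71%

AR% ≈ 65.71%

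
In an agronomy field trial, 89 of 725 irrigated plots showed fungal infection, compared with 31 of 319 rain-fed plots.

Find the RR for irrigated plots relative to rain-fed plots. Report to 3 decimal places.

1.263

risk, irrigated plots = 89/725 = 0.1228
risk, rain-fed plots = 31/319 = 0.0972
RR = 0.1228 / 0.0972 = 1.263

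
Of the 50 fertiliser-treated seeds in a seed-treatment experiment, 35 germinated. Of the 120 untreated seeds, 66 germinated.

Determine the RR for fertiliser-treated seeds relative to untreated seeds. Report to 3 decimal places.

risk, fertiliser-treated seeds = 35/50 = 0.7000
risk, untreated seeds = 66/120 = 0.5500
RR = 0.7000 / 0.5500 = 1.273

RR ≈ 1.273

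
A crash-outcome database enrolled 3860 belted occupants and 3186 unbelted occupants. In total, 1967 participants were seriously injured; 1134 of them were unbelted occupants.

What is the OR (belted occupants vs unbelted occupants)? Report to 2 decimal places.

0.50

belted occupants with the outcome: 1967 − 1134 = 833
belted occupants without the outcome: 3860 − 833 = 3027
unbelted occupants without the outcome: 3186 − 1134 = 2052
odds, belted occupants = 833/3027 = 0.2752
odds, unbelted occupants = 1134/2052 = 0.5526
OR = 0.2752 / 0.5526 = 0.50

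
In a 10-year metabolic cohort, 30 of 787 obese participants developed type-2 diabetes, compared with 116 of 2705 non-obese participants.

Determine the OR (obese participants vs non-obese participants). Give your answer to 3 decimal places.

odds, obese participants = 30/757 = 0.03963
odds, non-obese participants = 116/2589 = 0.04480
OR = 0.03963 / 0.04480 = 0.885

0.885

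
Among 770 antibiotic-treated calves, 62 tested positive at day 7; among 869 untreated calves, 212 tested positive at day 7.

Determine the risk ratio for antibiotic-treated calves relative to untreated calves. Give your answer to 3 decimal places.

0.330

risk, antibiotic-treated calves = 62/770 = 0.0805
risk, untreated calves = 212/869 = 0.2440
RR = 0.0805 / 0.2440 = 0.330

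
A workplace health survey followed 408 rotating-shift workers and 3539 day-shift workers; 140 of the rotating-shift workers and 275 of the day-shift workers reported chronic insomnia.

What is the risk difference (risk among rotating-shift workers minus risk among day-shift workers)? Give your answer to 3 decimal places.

0.265

risk, rotating-shift workers = 140/408 = 0.3431
risk, day-shift workers = 275/3539 = 0.0777
risk difference = 0.3431 − 0.0777 = 0.265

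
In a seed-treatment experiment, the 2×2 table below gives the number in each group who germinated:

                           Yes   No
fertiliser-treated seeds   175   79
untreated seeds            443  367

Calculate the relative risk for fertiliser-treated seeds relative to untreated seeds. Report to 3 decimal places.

risk, fertiliser-treated seeds = 175/254 = 0.6890
risk, untreated seeds = 443/810 = 0.5469
RR = 0.6890 / 0.5469 = 1.260

RR = 1.260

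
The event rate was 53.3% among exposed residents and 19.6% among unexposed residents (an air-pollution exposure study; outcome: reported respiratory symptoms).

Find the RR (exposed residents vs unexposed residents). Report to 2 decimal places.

RR = 0.5330 / 0.1960 = 2.72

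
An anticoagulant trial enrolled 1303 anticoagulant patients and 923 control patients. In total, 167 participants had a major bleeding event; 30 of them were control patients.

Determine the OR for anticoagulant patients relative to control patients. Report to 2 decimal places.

anticoagulant patients with the outcome: 167 − 30 = 137
anticoagulant patients without the outcome: 1303 − 137 = 1166
control patients without the outcome: 923 − 30 = 893
OR = (137 × 893) / (1166 × 30) = 122341/34980 ≈ 3.50

OR ≈ 3.50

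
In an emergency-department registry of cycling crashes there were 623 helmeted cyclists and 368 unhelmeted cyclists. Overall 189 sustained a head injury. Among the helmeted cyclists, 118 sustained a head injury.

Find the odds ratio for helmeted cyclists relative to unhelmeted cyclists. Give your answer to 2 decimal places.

helmeted cyclists without the outcome: 623 − 118 = 505
unhelmeted cyclists with the outcome: 189 − 118 = 71
unhelmeted cyclists without the outcome: 368 − 71 = 297
OR = (118 × 297) / (505 × 71) = 35046/35855 ≈ 0.98

OR: 0.98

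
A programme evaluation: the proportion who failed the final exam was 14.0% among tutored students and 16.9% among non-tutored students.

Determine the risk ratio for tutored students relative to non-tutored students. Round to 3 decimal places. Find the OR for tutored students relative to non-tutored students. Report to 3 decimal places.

RR = 0.1400 / 0.1690 = 0.828
odds, tutored students = 0.1400/0.8600 = 0.1628
odds, non-tutored students = 0.1690/0.8310 = 0.2034
OR = 0.1628 / 0.2034 = 0.800

RR = 0.828; OR = 0.800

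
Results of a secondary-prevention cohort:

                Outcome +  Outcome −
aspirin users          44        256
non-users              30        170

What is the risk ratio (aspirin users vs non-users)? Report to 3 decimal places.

risk, aspirin users = 44/300 = 0.1467
risk, non-users = 30/200 = 0.1500
RR = 0.1467 / 0.1500 = 0.978

RR ≈ 0.978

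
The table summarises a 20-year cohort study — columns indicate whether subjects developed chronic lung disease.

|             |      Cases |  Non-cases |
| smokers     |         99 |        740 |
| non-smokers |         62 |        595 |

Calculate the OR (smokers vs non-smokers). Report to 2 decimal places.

odds, smokers = 99/740 = 0.1338
odds, non-smokers = 62/595 = 0.1042
OR = 0.1338 / 0.1042 = 1.28

1.28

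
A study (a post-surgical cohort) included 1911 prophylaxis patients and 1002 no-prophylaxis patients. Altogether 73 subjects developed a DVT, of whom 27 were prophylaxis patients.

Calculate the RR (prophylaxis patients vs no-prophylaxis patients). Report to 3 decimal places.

prophylaxis patients without the outcome: 1911 − 27 = 1884
no-prophylaxis patients with the outcome: 73 − 27 = 46
no-prophylaxis patients without the outcome: 1002 − 46 = 956
risk, prophylaxis patients = 27/1911 = 0.01413
risk, no-prophylaxis patients = 46/1002 = 0.04591
RR = 0.01413 / 0.04591 = 0.308

0.308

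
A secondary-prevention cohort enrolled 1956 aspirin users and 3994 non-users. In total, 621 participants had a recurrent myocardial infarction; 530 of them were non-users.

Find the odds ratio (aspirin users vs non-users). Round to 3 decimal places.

OR ≈ 0.319

aspirin users with the outcome: 621 − 530 = 91
aspirin users without the outcome: 1956 − 91 = 1865
non-users without the outcome: 3994 − 530 = 3464
odds, aspirin users = 91/1865 = 0.04879
odds, non-users = 530/3464 = 0.15300
OR = 0.04879 / 0.15300 = 0.319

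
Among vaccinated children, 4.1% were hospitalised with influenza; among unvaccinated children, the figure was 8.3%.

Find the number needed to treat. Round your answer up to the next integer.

24

absolute risk difference = 0.042000
1 / 0.042000 = 23.810 → round up → 24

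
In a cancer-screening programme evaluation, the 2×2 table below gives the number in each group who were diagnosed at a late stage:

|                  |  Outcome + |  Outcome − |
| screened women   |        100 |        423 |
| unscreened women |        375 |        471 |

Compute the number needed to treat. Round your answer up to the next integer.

NNT = 4

risk, screened women = 100/523 = 0.191205
risk, unscreened women = 375/846 = 0.443262
absolute risk difference = 0.252058
1 / 0.252058 = 3.967 → round up → 4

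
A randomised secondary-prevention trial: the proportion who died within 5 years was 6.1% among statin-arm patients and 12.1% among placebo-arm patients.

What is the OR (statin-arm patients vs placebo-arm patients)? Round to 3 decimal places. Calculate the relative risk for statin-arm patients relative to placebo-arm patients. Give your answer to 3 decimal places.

OR = 0.472; RR = 0.504

odds, statin-arm patients = 0.0610/0.9390 = 0.0650
odds, placebo-arm patients = 0.1210/0.8790 = 0.1377
OR = 0.0650 / 0.1377 = 0.472
RR = 0.0610 / 0.1210 = 0.504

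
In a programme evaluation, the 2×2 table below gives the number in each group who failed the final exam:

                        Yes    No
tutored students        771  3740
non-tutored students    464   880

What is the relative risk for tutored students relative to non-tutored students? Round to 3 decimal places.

risk, tutored students = 771/4511 = 0.1709
risk, non-tutored students = 464/1344 = 0.3452
RR = 0.1709 / 0.3452 = 0.495

RR ≈ 0.495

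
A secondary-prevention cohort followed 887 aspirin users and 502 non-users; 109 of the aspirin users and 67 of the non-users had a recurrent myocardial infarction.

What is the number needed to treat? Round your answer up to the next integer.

NNT: 95

risk, aspirin users = 109/887 = 0.122886
risk, non-users = 67/502 = 0.133466
absolute risk difference = 0.010580
1 / 0.010580 = 94.518 → round up → 95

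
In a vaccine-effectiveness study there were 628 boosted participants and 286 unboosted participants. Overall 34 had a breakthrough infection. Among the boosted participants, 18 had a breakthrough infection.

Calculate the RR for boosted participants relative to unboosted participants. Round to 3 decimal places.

boosted participants without the outcome: 628 − 18 = 610
unboosted participants with the outcome: 34 − 18 = 16
unboosted participants without the outcome: 286 − 16 = 270
risk, boosted participants = 18/628 = 0.02866
risk, unboosted participants = 16/286 = 0.05594
RR = 0.02866 / 0.05594 = 0.512

RR = 0.512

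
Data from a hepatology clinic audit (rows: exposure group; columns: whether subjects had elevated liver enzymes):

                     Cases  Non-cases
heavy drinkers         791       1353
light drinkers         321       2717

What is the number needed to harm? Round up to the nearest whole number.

4

risk, heavy drinkers = 791/2144 = 0.368937
risk, light drinkers = 321/3038 = 0.105662
absolute risk difference = 0.263275
1 / 0.263275 = 3.798 → round up → 4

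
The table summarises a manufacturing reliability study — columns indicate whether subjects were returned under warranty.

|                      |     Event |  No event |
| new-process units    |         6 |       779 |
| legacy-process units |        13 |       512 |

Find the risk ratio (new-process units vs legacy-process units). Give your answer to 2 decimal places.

RR: 0.31

risk, new-process units = 6/785 = 0.00764
risk, legacy-process units = 13/525 = 0.02476
RR = 0.00764 / 0.02476 = 0.31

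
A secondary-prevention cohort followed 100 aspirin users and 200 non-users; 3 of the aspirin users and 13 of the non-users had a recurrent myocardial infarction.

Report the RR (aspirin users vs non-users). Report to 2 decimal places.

0.46

risk, aspirin users = 3/100 = 0.03000
risk, non-users = 13/200 = 0.06500
RR = 0.03000 / 0.06500 = 0.46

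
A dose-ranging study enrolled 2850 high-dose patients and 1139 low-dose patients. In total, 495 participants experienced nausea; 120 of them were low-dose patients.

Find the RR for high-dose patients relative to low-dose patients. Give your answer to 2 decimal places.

1.25

high-dose patients with the outcome: 495 − 120 = 375
high-dose patients without the outcome: 2850 − 375 = 2475
low-dose patients without the outcome: 1139 − 120 = 1019
risk, high-dose patients = 375/2850 = 0.1316
risk, low-dose patients = 120/1139 = 0.1054
RR = 0.1316 / 0.1054 = 1.25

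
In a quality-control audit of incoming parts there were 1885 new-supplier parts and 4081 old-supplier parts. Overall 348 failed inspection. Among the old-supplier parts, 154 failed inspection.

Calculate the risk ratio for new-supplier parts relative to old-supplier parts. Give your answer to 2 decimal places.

RR ≈ 2.73

new-supplier parts with the outcome: 348 − 154 = 194
new-supplier parts without the outcome: 1885 − 194 = 1691
old-supplier parts without the outcome: 4081 − 154 = 3927
risk, new-supplier parts = 194/1885 = 0.10292
risk, old-supplier parts = 154/4081 = 0.03774
RR = 0.10292 / 0.03774 = 2.73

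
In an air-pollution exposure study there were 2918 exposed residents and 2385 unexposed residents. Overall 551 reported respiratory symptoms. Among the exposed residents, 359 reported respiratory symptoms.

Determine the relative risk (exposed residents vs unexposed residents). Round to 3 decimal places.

RR: 1.528

exposed residents without the outcome: 2918 − 359 = 2559
unexposed residents with the outcome: 551 − 359 = 192
unexposed residents without the outcome: 2385 − 192 = 2193
risk, exposed residents = 359/2918 = 0.1230
risk, unexposed residents = 192/2385 = 0.0805
RR = 0.1230 / 0.0805 = 1.528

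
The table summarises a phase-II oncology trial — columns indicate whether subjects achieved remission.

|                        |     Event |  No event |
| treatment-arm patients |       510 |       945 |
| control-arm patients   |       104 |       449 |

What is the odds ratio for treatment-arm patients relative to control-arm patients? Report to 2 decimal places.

OR ≈ 2.33

odds, treatment-arm patients = 510/945 = 0.5397
odds, control-arm patients = 104/449 = 0.2316
OR = 0.5397 / 0.2316 = 2.33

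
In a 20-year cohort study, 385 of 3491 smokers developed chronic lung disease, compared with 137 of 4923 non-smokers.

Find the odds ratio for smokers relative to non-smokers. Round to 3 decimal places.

OR = (385 × 4786) / (3106 × 137) = 1842610/425522 ≈ 4.330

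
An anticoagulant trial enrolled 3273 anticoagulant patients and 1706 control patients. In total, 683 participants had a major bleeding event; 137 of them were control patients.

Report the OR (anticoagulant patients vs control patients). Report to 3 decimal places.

anticoagulant patients with the outcome: 683 − 137 = 546
anticoagulant patients without the outcome: 3273 − 546 = 2727
control patients without the outcome: 1706 − 137 = 1569
OR = (546 × 1569) / (2727 × 137) = 856674/373599 ≈ 2.293

OR ≈ 2.293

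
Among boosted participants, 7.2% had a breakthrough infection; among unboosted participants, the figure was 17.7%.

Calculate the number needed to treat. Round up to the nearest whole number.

absolute risk difference = 0.105000
1 / 0.105000 = 9.524 → round up → 10

NNT = 10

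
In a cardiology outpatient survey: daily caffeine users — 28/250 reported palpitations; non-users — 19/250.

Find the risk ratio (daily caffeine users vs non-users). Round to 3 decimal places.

risk, daily caffeine users = 28/250 = 0.1120
risk, non-users = 19/250 = 0.0760
RR = 0.1120 / 0.0760 = 1.474

RR ≈ 1.474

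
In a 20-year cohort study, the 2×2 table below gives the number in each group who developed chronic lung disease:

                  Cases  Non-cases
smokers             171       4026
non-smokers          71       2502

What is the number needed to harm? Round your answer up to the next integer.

risk, smokers = 171/4197 = 0.040743
risk, non-smokers = 71/2573 = 0.027594
absolute risk difference = 0.013149
1 / 0.013149 = 76.051 → round up → 77

NNH ≈ 77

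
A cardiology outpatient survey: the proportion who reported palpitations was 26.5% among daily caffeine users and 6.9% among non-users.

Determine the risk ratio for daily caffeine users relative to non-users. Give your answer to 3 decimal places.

RR = 0.2650 / 0.0690 = 3.841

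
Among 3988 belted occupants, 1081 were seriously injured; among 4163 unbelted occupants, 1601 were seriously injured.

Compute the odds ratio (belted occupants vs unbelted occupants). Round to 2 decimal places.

OR = (1081 × 2562) / (2907 × 1601) = 2769522/4654107 ≈ 0.60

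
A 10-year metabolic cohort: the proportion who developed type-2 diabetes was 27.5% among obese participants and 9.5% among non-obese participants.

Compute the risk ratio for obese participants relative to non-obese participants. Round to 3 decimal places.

RR = 0.2750 / 0.0950 = 2.895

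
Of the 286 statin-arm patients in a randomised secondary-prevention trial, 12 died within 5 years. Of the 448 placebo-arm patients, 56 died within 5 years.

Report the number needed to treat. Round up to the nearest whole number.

NNT ≈ 13

risk, statin-arm patients = 12/286 = 0.041958
risk, placebo-arm patients = 56/448 = 0.125000
absolute risk difference = 0.083042
1 / 0.083042 = 12.042 → round up → 13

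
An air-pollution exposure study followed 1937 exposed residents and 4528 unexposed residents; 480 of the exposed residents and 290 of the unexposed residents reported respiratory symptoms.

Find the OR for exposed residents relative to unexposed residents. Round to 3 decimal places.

OR = (480 × 4238) / (1457 × 290) = 2034240/422530 ≈ 4.814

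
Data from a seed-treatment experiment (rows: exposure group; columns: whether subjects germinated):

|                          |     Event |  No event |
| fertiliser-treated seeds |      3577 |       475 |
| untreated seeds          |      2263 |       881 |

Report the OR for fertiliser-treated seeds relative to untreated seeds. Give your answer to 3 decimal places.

2.932

odds, fertiliser-treated seeds = 3577/475 = 7.5305
odds, untreated seeds = 2263/881 = 2.5687
OR = 7.5305 / 2.5687 = 2.932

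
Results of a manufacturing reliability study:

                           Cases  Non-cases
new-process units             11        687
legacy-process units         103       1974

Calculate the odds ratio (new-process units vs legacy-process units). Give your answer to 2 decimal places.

OR ≈ 0.31

odds, new-process units = 11/687 = 0.01601
odds, legacy-process units = 103/1974 = 0.05218
OR = 0.01601 / 0.05218 = 0.31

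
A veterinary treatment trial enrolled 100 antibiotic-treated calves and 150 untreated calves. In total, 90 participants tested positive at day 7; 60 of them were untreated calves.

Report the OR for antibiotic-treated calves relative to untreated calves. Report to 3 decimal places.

OR: 0.643

antibiotic-treated calves with the outcome: 90 − 60 = 30
antibiotic-treated calves without the outcome: 100 − 30 = 70
untreated calves without the outcome: 150 − 60 = 90
odds, antibiotic-treated calves = 30/70 = 0.4286
odds, untreated calves = 60/90 = 0.6667
OR = 0.4286 / 0.6667 = 0.643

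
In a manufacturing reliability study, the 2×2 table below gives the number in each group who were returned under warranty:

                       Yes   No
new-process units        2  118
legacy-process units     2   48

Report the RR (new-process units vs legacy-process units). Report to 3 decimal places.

risk, new-process units = 2/120 = 0.01667
risk, legacy-process units = 2/50 = 0.04000
RR = 0.01667 / 0.04000 = 0.417

0.417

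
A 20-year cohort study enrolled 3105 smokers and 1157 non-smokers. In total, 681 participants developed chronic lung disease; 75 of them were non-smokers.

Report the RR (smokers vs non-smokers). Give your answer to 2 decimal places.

smokers with the outcome: 681 − 75 = 606
smokers without the outcome: 3105 − 606 = 2499
non-smokers without the outcome: 1157 − 75 = 1082
risk, smokers = 606/3105 = 0.1952
risk, non-smokers = 75/1157 = 0.0648
RR = 0.1952 / 0.0648 = 3.01

RR ≈ 3.01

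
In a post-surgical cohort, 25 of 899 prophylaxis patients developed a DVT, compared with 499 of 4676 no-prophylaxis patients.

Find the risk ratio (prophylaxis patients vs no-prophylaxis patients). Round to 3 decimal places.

risk, prophylaxis patients = 25/899 = 0.02781
risk, no-prophylaxis patients = 499/4676 = 0.10672
RR = 0.02781 / 0.10672 = 0.261

0.261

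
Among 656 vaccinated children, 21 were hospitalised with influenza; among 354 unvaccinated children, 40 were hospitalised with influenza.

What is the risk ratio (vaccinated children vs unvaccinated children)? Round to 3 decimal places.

risk, vaccinated children = 21/656 = 0.03201
risk, unvaccinated children = 40/354 = 0.11299
RR = 0.03201 / 0.11299 = 0.283

0.283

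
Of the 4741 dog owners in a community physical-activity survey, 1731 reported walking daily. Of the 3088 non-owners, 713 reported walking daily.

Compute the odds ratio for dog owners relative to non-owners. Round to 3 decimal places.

OR = 1.916

odds, dog owners = 1731/3010 = 0.5751
odds, non-owners = 713/2375 = 0.3002
OR = 0.5751 / 0.3002 = 1.916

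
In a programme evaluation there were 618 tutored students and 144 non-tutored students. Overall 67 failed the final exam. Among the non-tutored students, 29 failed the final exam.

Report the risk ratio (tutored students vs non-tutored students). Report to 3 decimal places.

RR ≈ 0.305

tutored students with the outcome: 67 − 29 = 38
tutored students without the outcome: 618 − 38 = 580
non-tutored students without the outcome: 144 − 29 = 115
risk, tutored students = 38/618 = 0.0615
risk, non-tutored students = 29/144 = 0.2014
RR = 0.0615 / 0.2014 = 0.305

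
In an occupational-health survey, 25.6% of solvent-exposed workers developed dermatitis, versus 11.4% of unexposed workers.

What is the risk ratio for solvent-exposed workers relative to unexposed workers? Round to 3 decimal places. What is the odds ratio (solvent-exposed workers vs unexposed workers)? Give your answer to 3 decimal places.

RR = 2.246; OR = 2.674

RR = 0.2560 / 0.1140 = 2.246
odds, solvent-exposed workers = 0.2560/0.7440 = 0.3441
odds, unexposed workers = 0.1140/0.8860 = 0.1287
OR = 0.3441 / 0.1287 = 2.674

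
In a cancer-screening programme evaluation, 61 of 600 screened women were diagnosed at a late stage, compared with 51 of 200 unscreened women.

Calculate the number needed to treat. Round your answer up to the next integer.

risk, screened women = 61/600 = 0.101667
risk, unscreened women = 51/200 = 0.255000
absolute risk difference = 0.153333
1 / 0.153333 = 6.522 → round up → 7

NNT: 7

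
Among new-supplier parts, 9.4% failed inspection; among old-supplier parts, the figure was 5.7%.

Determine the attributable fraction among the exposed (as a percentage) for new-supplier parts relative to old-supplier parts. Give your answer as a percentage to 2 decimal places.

AR% = (0.0940 − 0.0570) / 0.0940 = 0.3936 → 39.36%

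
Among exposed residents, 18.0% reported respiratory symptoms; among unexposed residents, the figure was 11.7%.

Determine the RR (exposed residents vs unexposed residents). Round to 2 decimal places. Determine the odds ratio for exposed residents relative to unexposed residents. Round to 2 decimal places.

RR = 1.54; OR = 1.66

RR = 0.1800 / 0.1170 = 1.54
odds, exposed residents = 0.1800/0.8200 = 0.2195
odds, unexposed residents = 0.1170/0.8830 = 0.1325
OR = 0.2195 / 0.1325 = 1.66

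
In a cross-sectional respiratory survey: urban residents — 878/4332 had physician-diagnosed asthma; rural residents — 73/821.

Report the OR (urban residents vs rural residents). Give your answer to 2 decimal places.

odds, urban residents = 878/3454 = 0.2542
odds, rural residents = 73/748 = 0.0976
OR = 0.2542 / 0.0976 = 2.60

2.60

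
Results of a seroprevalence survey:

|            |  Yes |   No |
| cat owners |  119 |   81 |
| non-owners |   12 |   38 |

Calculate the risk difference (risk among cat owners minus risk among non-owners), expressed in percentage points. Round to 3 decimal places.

risk, cat owners = 119/200 = 0.5950
risk, non-owners = 12/50 = 0.2400
risk difference = 0.5950 − 0.2400 = 0.3550 → 35.500 percentage points

35.500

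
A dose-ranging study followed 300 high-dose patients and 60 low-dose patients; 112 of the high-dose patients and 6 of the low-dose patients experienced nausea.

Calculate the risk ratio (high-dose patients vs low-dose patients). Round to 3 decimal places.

risk, high-dose patients = 112/300 = 0.3733
risk, low-dose patients = 6/60 = 0.1000
RR = 0.3733 / 0.1000 = 3.733

3.733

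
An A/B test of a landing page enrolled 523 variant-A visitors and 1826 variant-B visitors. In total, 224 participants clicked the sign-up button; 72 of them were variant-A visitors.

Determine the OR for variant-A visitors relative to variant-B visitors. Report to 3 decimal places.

variant-A visitors without the outcome: 523 − 72 = 451
variant-B visitors with the outcome: 224 − 72 = 152
variant-B visitors without the outcome: 1826 − 152 = 1674
OR = (72 × 1674) / (451 × 152) = 120528/68552 ≈ 1.758

OR: 1.758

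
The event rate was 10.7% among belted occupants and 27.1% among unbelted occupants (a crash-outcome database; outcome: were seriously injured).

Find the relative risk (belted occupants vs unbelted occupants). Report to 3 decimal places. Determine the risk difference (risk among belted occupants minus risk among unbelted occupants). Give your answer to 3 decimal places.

RR = 0.1070 / 0.2710 = 0.395
risk difference = 0.1070 − 0.2710 = -0.164

RR = 0.395; RD = -0.164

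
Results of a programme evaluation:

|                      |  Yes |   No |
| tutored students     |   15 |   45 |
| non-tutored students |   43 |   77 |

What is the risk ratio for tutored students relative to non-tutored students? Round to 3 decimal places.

RR ≈ 0.698

risk, tutored students = 15/60 = 0.2500
risk, non-tutored students = 43/120 = 0.3583
RR = 0.2500 / 0.3583 = 0.698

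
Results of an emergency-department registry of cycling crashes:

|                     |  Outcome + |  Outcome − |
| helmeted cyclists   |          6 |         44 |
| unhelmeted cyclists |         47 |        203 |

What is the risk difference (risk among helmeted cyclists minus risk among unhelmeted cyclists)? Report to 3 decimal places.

-0.068

risk, helmeted cyclists = 6/50 = 0.1200
risk, unhelmeted cyclists = 47/250 = 0.1880
risk difference = 0.1200 − 0.1880 = -0.068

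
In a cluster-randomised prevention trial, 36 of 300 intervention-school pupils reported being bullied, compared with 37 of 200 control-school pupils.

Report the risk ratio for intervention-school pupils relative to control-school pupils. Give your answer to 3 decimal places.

risk, intervention-school pupils = 36/300 = 0.1200
risk, control-school pupils = 37/200 = 0.1850
RR = 0.1200 / 0.1850 = 0.649

RR ≈ 0.649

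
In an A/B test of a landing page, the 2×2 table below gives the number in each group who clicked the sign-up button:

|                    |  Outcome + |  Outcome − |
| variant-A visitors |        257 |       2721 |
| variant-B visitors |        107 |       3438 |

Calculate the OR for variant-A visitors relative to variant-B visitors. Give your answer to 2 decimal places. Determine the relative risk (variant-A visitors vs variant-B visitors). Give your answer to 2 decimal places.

OR = 3.03; RR = 2.86

OR = (257 × 3438) / (2721 × 107) = 883566/291147 ≈ 3.03
risk, variant-A visitors = 257/2978 = 0.08630
risk, variant-B visitors = 107/3545 = 0.03018
RR = 0.08630 / 0.03018 = 2.86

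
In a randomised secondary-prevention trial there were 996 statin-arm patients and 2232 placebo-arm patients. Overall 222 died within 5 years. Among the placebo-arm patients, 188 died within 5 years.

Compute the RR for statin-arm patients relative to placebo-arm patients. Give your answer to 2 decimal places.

RR = 0.41

statin-arm patients with the outcome: 222 − 188 = 34
statin-arm patients without the outcome: 996 − 34 = 962
placebo-arm patients without the outcome: 2232 − 188 = 2044
risk, statin-arm patients = 34/996 = 0.03414
risk, placebo-arm patients = 188/2232 = 0.08423
RR = 0.03414 / 0.08423 = 0.41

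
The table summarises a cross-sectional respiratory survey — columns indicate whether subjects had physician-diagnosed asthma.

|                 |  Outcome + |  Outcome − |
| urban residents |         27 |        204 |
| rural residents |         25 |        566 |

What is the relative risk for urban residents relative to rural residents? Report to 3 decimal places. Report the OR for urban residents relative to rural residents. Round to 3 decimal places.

RR = 2.763; OR = 2.996

risk, urban residents = 27/231 = 0.11688
risk, rural residents = 25/591 = 0.04230
RR = 0.11688 / 0.04230 = 2.763
odds, urban residents = 27/204 = 0.13235
odds, rural residents = 25/566 = 0.04417
OR = 0.13235 / 0.04417 = 2.996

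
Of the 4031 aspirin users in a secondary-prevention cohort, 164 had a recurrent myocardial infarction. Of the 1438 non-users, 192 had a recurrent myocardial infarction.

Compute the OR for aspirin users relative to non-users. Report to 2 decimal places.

OR = (164 × 1246) / (3867 × 192) = 204344/742464 ≈ 0.28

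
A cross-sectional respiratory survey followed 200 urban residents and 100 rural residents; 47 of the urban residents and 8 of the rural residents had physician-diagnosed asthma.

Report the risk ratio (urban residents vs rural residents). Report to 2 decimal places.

risk, urban residents = 47/200 = 0.2350
risk, rural residents = 8/100 = 0.0800
RR = 0.2350 / 0.0800 = 2.94

RR = 2.94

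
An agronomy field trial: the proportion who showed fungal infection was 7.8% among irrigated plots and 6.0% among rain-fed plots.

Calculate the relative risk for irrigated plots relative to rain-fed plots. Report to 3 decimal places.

RR = 0.0780 / 0.0600 = 1.300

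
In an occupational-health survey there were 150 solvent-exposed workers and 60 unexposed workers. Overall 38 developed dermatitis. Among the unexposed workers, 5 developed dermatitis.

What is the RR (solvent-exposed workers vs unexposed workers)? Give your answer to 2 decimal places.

solvent-exposed workers with the outcome: 38 − 5 = 33
solvent-exposed workers without the outcome: 150 − 33 = 117
unexposed workers without the outcome: 60 − 5 = 55
risk, solvent-exposed workers = 33/150 = 0.2200
risk, unexposed workers = 5/60 = 0.0833
RR = 0.2200 / 0.0833 = 2.64

RR ≈ 2.64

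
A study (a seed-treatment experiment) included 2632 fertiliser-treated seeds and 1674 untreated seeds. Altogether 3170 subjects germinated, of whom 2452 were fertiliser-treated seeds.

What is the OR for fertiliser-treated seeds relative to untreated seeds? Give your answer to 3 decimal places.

fertiliser-treated seeds without the outcome: 2632 − 2452 = 180
untreated seeds with the outcome: 3170 − 2452 = 718
untreated seeds without the outcome: 1674 − 718 = 956
OR = (2452 × 956) / (180 × 718) = 2344112/129240 ≈ 18.138

OR = 18.138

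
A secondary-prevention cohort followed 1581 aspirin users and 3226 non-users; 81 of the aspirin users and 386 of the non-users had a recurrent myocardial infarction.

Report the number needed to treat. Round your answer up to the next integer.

risk, aspirin users = 81/1581 = 0.051233
risk, non-users = 386/3226 = 0.119653
absolute risk difference = 0.068419
1 / 0.068419 = 14.616 → round up → 15

NNT ≈ 15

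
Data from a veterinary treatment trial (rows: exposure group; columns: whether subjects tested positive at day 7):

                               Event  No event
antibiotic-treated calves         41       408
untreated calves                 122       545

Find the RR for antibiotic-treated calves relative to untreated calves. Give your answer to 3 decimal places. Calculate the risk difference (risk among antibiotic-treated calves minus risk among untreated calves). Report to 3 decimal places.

risk, antibiotic-treated calves = 41/449 = 0.0913
risk, untreated calves = 122/667 = 0.1829
RR = 0.0913 / 0.1829 = 0.499
risk difference = 0.0913 − 0.1829 = -0.092

RR = 0.499; RD = -0.092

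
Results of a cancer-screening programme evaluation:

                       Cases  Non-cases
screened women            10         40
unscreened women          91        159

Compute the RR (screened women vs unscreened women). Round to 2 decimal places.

risk, screened women = 10/50 = 0.2000
risk, unscreened women = 91/250 = 0.3640
RR = 0.2000 / 0.3640 = 0.55

0.55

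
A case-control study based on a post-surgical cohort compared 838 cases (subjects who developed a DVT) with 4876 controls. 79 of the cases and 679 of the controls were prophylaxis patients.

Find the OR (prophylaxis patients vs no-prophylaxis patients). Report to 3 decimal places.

odds, prophylaxis patients = 79/679 = 0.1163
odds, no-prophylaxis patients = 759/4197 = 0.1808
OR = 0.1163 / 0.1808 = 0.643

OR: 0.643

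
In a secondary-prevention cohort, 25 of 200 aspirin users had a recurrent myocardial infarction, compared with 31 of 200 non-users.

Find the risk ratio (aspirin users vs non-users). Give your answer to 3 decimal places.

0.806

risk, aspirin users = 25/200 = 0.1250
risk, non-users = 31/200 = 0.1550
RR = 0.1250 / 0.1550 = 0.806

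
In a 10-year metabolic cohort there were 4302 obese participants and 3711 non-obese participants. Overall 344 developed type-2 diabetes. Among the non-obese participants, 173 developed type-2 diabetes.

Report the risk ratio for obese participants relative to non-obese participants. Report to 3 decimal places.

RR: 0.853

obese participants with the outcome: 344 − 173 = 171
obese participants without the outcome: 4302 − 171 = 4131
non-obese participants without the outcome: 3711 − 173 = 3538
risk, obese participants = 171/4302 = 0.03975
risk, non-obese participants = 173/3711 = 0.04662
RR = 0.03975 / 0.04662 = 0.853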